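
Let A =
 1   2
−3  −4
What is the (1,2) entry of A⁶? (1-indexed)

tr A = −3 and det A = 2, so the characteristic polynomial is λ² − (−3)λ + (2) with roots −2 and −1.
Eigenvectors give P = [[−2, −1], [3, 1]] with P⁻¹ = [[1, 1], [−3, −2]], and A = P·diag(−2, −1)·P⁻¹.
Then A⁶ = P·diag(64, 1)·P⁻¹ = [[−128, −1], [192, 1]] · [[1, 1], [−3, −2]] = [[−125, −126], [189, 190]].

−126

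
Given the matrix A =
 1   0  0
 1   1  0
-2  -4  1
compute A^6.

[[1, 0, 0], [6, 1, 0], [-72, -24, 1]]

A = I + N where N = [[0, 0, 0], [1, 0, 0], [-2, -4, 0]] is strictly lower-triangular, so N^3 = 0.
(I + N)^6 = I + 6·N + 15·N^2 = [[1, 0, 0], [6, 1, 0], [-72, -24, 1]].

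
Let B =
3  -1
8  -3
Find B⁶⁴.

B² = I (check: tr B = 0 and det B = -1), so B⁶⁴ = I since 64 is even.

[[1, 0], [0, 1]]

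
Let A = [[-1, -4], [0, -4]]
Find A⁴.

[[1, 340], [0, 256]]

A² = [[1, 20], [0, 16]]
A³ = [[-1, -84], [0, -64]]
A⁴ = [[1, 340], [0, 256]]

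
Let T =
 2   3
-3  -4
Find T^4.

[[-11, -12], [12, 13]]

T^2 = [[-5, -6], [6, 7]]
T^3 = [[8, 9], [-9, -10]]
T^4 = [[-11, -12], [12, 13]]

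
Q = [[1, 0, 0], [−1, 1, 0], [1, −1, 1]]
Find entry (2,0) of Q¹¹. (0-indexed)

66

Q = I + N where N = [[0, 0, 0], [−1, 0, 0], [1, −1, 0]] is strictly lower-triangular, so N³ = 0.
(I + N)¹¹ = I + 11·N + 55·N² = [[1, 0, 0], [−11, 1, 0], [66, −11, 1]].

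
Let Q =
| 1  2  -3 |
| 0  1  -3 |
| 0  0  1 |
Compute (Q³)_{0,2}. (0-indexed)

Q = I + N where N = [[0, 2, -3], [0, 0, -3], [0, 0, 0]] is strictly upper-triangular, so N³ = 0.
(I + N)³ = I + 3·N + 3·N² = [[1, 6, -27], [0, 1, -9], [0, 0, 1]].

-27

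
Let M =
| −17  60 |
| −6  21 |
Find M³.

tr M = 4 and det M = 3, so the characteristic polynomial is λ² − (4)λ + (3) with roots 3 and 1.
Eigenvectors give P = [[3, 10], [1, 3]] with P⁻¹ = [[−3, 10], [1, −3]], and M = P·diag(3, 1)·P⁻¹.
Then M³ = P·diag(27, 1)·P⁻¹ = [[81, 10], [27, 3]] · [[−3, 10], [1, −3]] = [[−233, 780], [−78, 261]].

[[−233, 780], [−78, 261]]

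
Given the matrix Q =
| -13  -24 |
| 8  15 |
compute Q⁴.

tr Q = 2 and det Q = -3, so the characteristic polynomial is λ² − (2)λ + (-3) with roots -1 and 3.
Eigenvectors give P = [[-2, -3], [1, 2]] with P⁻¹ = [[-2, -3], [1, 2]], and Q = P·diag(-1, 3)·P⁻¹.
Then Q⁴ = P·diag(1, 81)·P⁻¹ = [[-2, -243], [1, 162]] · [[-2, -3], [1, 2]] = [[-239, -480], [160, 321]].

[[-239, -480], [160, 321]]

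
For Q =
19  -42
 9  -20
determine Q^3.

[[55, -126], [27, -62]]

tr Q = -1 and det Q = -2, so the characteristic polynomial is λ² − (-1)λ + (-2) with roots 1 and -2.
Eigenvectors give P = [[-7, -2], [-3, -1]] with P⁻¹ = [[-1, 2], [3, -7]], and Q = P·diag(1, -2)·P⁻¹.
Then Q^3 = P·diag(1, -8)·P⁻¹ = [[-7, 16], [-3, 8]] · [[-1, 2], [3, -7]] = [[55, -126], [27, -62]].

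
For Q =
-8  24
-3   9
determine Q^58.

Q² = Q (a projection; rank 1, trace 1), so Q^58 = Q.

[[-8, 24], [-3, 9]]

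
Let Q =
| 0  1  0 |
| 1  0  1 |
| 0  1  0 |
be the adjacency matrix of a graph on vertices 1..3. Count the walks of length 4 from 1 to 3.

2

The number of length-4 walks from vertex 1 to vertex 3 is entry (1,3) of Q⁴, where Q is the adjacency matrix.
Q² = [[1, 0, 1], [0, 2, 0], [1, 0, 1]]
Q³ = [[0, 2, 0], [2, 0, 2], [0, 2, 0]]
Q⁴ = [[2, 0, 2], [0, 4, 0], [2, 0, 2]]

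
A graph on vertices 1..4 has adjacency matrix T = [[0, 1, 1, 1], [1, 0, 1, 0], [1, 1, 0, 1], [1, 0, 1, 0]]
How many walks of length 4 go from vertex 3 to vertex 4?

The number of length-4 walks from vertex 3 to vertex 4 is entry (3,4) of T^4, where T is the adjacency matrix.
T^2 = [[3, 1, 2, 1], [1, 2, 1, 2], [2, 1, 3, 1], [1, 2, 1, 2]]
T^3 = [[4, 5, 5, 5], [5, 2, 5, 2], [5, 5, 4, 5], [5, 2, 5, 2]]
T^4 = [[15, 9, 14, 9], [9, 10, 9, 10], [14, 9, 15, 9], [9, 10, 9, 10]]

9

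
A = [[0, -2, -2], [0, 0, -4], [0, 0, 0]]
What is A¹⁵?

[[0, 0, 0], [0, 0, 0], [0, 0, 0]]

A is strictly triangular, hence nilpotent: A³ = 0, so A¹⁵ = 0.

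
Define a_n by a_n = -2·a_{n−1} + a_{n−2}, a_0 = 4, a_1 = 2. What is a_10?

-816

With companion matrix T = [[-2, 1], [1, 0]], [a_n, a_{n−1}]ᵀ = T·[a_{n−1}, a_{n−2}]ᵀ, so [a_10, a_9]ᵀ = T⁹·[a_1, a_0]ᵀ.
T⁹ = [[-2378, 985], [985, -408]], giving [a_10, a_9]ᵀ = [[-816], [338]].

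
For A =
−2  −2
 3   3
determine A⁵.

A² = A (a projection; rank 1, trace 1), so A⁵ = A.

[[−2, −2], [3, 3]]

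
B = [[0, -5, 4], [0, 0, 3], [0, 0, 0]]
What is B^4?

[[0, 0, 0], [0, 0, 0], [0, 0, 0]]

B is strictly triangular, hence nilpotent: B^3 = 0, so B^4 = 0.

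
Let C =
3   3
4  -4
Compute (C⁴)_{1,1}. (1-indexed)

453

C² = [[21, -3], [-4, 28]]
C³ = [[51, 75], [100, -124]]
C⁴ = [[453, -147], [-196, 796]]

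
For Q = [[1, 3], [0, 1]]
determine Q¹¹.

Q = I + N where N = [[0, 3], [0, 0]] is strictly upper-triangular, so N² = 0.
(I + N)¹¹ = I + 11·N = [[1, 33], [0, 1]].

[[1, 33], [0, 1]]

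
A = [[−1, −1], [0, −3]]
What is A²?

[[1, 4], [0, 9]]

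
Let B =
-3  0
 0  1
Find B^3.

B^2 = [[9, 0], [0, 1]]
B^3 = [[-27, 0], [0, 1]]

[[-27, 0], [0, 1]]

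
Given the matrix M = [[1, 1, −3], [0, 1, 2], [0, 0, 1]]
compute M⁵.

[[1, 5, 5], [0, 1, 10], [0, 0, 1]]

M = I + N where N = [[0, 1, −3], [0, 0, 2], [0, 0, 0]] is strictly upper-triangular, so N³ = 0.
(I + N)⁵ = I + 5·N + 10·N² = [[1, 5, 5], [0, 1, 10], [0, 0, 1]].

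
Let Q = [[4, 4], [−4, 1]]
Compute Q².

[[0, 20], [−20, −15]]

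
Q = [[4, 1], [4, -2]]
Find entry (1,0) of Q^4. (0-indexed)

Q^2 = [[20, 2], [8, 8]]
Q^3 = [[88, 16], [64, -8]]
Q^4 = [[416, 56], [224, 80]]

224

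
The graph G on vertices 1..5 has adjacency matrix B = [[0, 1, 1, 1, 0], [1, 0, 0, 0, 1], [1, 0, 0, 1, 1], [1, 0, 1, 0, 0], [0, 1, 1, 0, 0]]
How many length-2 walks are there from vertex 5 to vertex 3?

0

The number of length-2 walks from vertex 5 to vertex 3 is entry (5,3) of B^2, where B is the adjacency matrix.
B^2 = [[3, 0, 1, 1, 2], [0, 2, 2, 1, 0], [1, 2, 3, 1, 0], [1, 1, 1, 2, 1], [2, 0, 0, 1, 2]]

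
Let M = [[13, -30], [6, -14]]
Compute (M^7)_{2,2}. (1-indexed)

tr M = -1 and det M = -2, so the characteristic polynomial is λ² − (-1)λ + (-2) with roots -2 and 1.
Eigenvectors give P = [[-2, -5], [-1, -2]] with P⁻¹ = [[2, -5], [-1, 2]], and M = P·diag(-2, 1)·P⁻¹.
Then M^7 = P·diag(-128, 1)·P⁻¹ = [[256, -5], [128, -2]] · [[2, -5], [-1, 2]] = [[517, -1290], [258, -644]].

-644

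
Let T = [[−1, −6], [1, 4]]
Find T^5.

tr T = 3 and det T = 2, so the characteristic polynomial is λ² − (3)λ + (2) with roots 1 and 2.
Eigenvectors give P = [[3, −2], [−1, 1]] with P⁻¹ = [[1, 2], [1, 3]], and T = P·diag(1, 2)·P⁻¹.
Then T^5 = P·diag(1, 32)·P⁻¹ = [[3, −64], [−1, 32]] · [[1, 2], [1, 3]] = [[−61, −186], [31, 94]].

[[−61, −186], [31, 94]]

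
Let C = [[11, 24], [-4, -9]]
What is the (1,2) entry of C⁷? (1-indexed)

13128

tr C = 2 and det C = -3, so the characteristic polynomial is λ² − (2)λ + (-3) with roots 3 and -1.
Eigenvectors give P = [[3, -2], [-1, 1]] with P⁻¹ = [[1, 2], [1, 3]], and C = P·diag(3, -1)·P⁻¹.
Then C⁷ = P·diag(2187, -1)·P⁻¹ = [[6561, 2], [-2187, -1]] · [[1, 2], [1, 3]] = [[6563, 13128], [-2188, -4377]].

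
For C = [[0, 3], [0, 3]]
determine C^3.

C^2 = [[0, 9], [0, 9]]
C^3 = [[0, 27], [0, 27]]

[[0, 27], [0, 27]]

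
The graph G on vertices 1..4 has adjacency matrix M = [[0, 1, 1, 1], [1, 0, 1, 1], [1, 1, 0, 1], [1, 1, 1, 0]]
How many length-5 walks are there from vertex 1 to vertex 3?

61

The number of length-5 walks from vertex 1 to vertex 3 is entry (1,3) of M⁵, where M is the adjacency matrix.
M² = [[3, 2, 2, 2], [2, 3, 2, 2], [2, 2, 3, 2], [2, 2, 2, 3]]
M³ = [[6, 7, 7, 7], [7, 6, 7, 7], [7, 7, 6, 7], [7, 7, 7, 6]]
M⁴ = [[21, 20, 20, 20], [20, 21, 20, 20], [20, 20, 21, 20], [20, 20, 20, 21]]
M⁵ = [[60, 61, 61, 61], [61, 60, 61, 61], [61, 61, 60, 61], [61, 61, 61, 60]]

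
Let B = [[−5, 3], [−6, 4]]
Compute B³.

tr B = −1 and det B = −2, so the characteristic polynomial is λ² − (−1)λ + (−2) with roots −2 and 1.
Eigenvectors give P = [[1, 1], [1, 2]] with P⁻¹ = [[2, −1], [−1, 1]], and B = P·diag(−2, 1)·P⁻¹.
Then B³ = P·diag(−8, 1)·P⁻¹ = [[−8, 1], [−8, 2]] · [[2, −1], [−1, 1]] = [[−17, 9], [−18, 10]].

[[−17, 9], [−18, 10]]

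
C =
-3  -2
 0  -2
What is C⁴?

[[81, 130], [0, 16]]

C² = [[9, 10], [0, 4]]
C³ = [[-27, -38], [0, -8]]
C⁴ = [[81, 130], [0, 16]]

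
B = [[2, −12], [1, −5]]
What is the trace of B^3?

tr B = −3 and det B = 2, so the characteristic polynomial is λ² − (−3)λ + (2) with roots −1 and −2.
Eigenvectors give P = [[−4, −3], [−1, −1]] with P⁻¹ = [[−1, 3], [1, −4]], and B = P·diag(−1, −2)·P⁻¹.
Then B^3 = P·diag(−1, −8)·P⁻¹ = [[4, 24], [1, 8]] · [[−1, 3], [1, −4]] = [[20, −84], [7, −29]].

−9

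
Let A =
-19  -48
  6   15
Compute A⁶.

tr A = -4 and det A = 3, so the characteristic polynomial is λ² − (-4)λ + (3) with roots -1 and -3.
Eigenvectors give P = [[-8, -3], [3, 1]] with P⁻¹ = [[1, 3], [-3, -8]], and A = P·diag(-1, -3)·P⁻¹.
Then A⁶ = P·diag(1, 729)·P⁻¹ = [[-8, -2187], [3, 729]] · [[1, 3], [-3, -8]] = [[6553, 17472], [-2184, -5823]].

[[6553, 17472], [-2184, -5823]]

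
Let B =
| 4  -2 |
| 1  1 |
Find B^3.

tr B = 5 and det B = 6, so the characteristic polynomial is λ² − (5)λ + (6) with roots 3 and 2.
Eigenvectors give P = [[-2, 1], [-1, 1]] with P⁻¹ = [[-1, 1], [-1, 2]], and B = P·diag(3, 2)·P⁻¹.
Then B^3 = P·diag(27, 8)·P⁻¹ = [[-54, 8], [-27, 8]] · [[-1, 1], [-1, 2]] = [[46, -38], [19, -11]].

[[46, -38], [19, -11]]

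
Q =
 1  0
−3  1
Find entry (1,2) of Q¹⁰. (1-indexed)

0

Q = I + N where N = [[0, 0], [−3, 0]] is strictly lower-triangular, so N² = 0.
(I + N)¹⁰ = I + 10·N = [[1, 0], [−30, 1]].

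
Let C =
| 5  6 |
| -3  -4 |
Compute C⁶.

[[127, 126], [-63, -62]]

tr C = 1 and det C = -2, so the characteristic polynomial is λ² − (1)λ + (-2) with roots 2 and -1.
Eigenvectors give P = [[2, -1], [-1, 1]] with P⁻¹ = [[1, 1], [1, 2]], and C = P·diag(2, -1)·P⁻¹.
Then C⁶ = P·diag(64, 1)·P⁻¹ = [[128, -1], [-64, 1]] · [[1, 1], [1, 2]] = [[127, 126], [-63, -62]].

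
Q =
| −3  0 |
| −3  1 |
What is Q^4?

Q^2 = [[9, 0], [6, 1]]
Q^3 = [[−27, 0], [−21, 1]]
Q^4 = [[81, 0], [60, 1]]

[[81, 0], [60, 1]]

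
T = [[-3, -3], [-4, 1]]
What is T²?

[[21, 6], [8, 13]]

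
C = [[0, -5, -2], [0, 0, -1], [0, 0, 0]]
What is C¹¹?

[[0, 0, 0], [0, 0, 0], [0, 0, 0]]

C is strictly triangular, hence nilpotent: C³ = 0, so C¹¹ = 0.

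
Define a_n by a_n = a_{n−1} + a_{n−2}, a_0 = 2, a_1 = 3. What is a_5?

21

With companion matrix B = [[1, 1], [1, 0]], [a_n, a_{n−1}]ᵀ = B·[a_{n−1}, a_{n−2}]ᵀ, so [a_5, a_4]ᵀ = B^4·[a_1, a_0]ᵀ.
B^4 = [[5, 3], [3, 2]], giving [a_5, a_4]ᵀ = [[21], [13]].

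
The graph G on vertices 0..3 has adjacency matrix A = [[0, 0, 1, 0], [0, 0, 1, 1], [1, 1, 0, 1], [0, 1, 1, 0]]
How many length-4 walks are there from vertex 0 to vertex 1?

The number of length-4 walks from vertex 0 to vertex 1 is entry (0,1) of A⁴, where A is the adjacency matrix.
A² = [[1, 1, 0, 1], [1, 2, 1, 1], [0, 1, 3, 1], [1, 1, 1, 2]]
A³ = [[0, 1, 3, 1], [1, 2, 4, 3], [3, 4, 2, 4], [1, 3, 4, 2]]
A⁴ = [[3, 4, 2, 4], [4, 7, 6, 6], [2, 6, 11, 6], [4, 6, 6, 7]]

4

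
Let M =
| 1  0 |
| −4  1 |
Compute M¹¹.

M = I + N where N = [[0, 0], [−4, 0]] is strictly lower-triangular, so N² = 0.
(I + N)¹¹ = I + 11·N = [[1, 0], [−44, 1]].

[[1, 0], [−44, 1]]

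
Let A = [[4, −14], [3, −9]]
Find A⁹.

tr A = −5 and det A = 6, so the characteristic polynomial is λ² − (−5)λ + (6) with roots −3 and −2.
Eigenvectors give P = [[2, 7], [1, 3]] with P⁻¹ = [[−3, 7], [1, −2]], and A = P·diag(−3, −2)·P⁻¹.
Then A⁹ = P·diag(−19683, −512)·P⁻¹ = [[−39366, −3584], [−19683, −1536]] · [[−3, 7], [1, −2]] = [[114514, −268394], [57513, −134709]].

[[114514, −268394], [57513, −134709]]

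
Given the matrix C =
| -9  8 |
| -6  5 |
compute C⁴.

[[321, -320], [240, -239]]

tr C = -4 and det C = 3, so the characteristic polynomial is λ² − (-4)λ + (3) with roots -3 and -1.
Eigenvectors give P = [[4, 1], [3, 1]] with P⁻¹ = [[1, -1], [-3, 4]], and C = P·diag(-3, -1)·P⁻¹.
Then C⁴ = P·diag(81, 1)·P⁻¹ = [[324, 1], [243, 1]] · [[1, -1], [-3, 4]] = [[321, -320], [240, -239]].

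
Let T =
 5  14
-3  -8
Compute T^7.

[[761, 1778], [-381, -890]]

tr T = -3 and det T = 2, so the characteristic polynomial is λ² − (-3)λ + (2) with roots -1 and -2.
Eigenvectors give P = [[-7, 2], [3, -1]] with P⁻¹ = [[-1, -2], [-3, -7]], and T = P·diag(-1, -2)·P⁻¹.
Then T^7 = P·diag(-1, -128)·P⁻¹ = [[7, -256], [-3, 128]] · [[-1, -2], [-3, -7]] = [[761, 1778], [-381, -890]].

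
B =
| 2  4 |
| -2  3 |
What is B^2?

[[-4, 20], [-10, 1]]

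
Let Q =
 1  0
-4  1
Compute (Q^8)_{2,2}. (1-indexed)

Q = I + N where N = [[0, 0], [-4, 0]] is strictly lower-triangular, so N^2 = 0.
(I + N)^8 = I + 8·N = [[1, 0], [-32, 1]].

1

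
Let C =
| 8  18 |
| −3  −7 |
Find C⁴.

[[46, 90], [−15, −29]]

tr C = 1 and det C = −2, so the characteristic polynomial is λ² − (1)λ + (−2) with roots 2 and −1.
Eigenvectors give P = [[−3, −2], [1, 1]] with P⁻¹ = [[−1, −2], [1, 3]], and C = P·diag(2, −1)·P⁻¹.
Then C⁴ = P·diag(16, 1)·P⁻¹ = [[−48, −2], [16, 1]] · [[−1, −2], [1, 3]] = [[46, 90], [−15, −29]].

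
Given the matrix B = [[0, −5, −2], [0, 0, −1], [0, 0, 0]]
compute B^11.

B is strictly triangular, hence nilpotent: B^3 = 0, so B^11 = 0.

[[0, 0, 0], [0, 0, 0], [0, 0, 0]]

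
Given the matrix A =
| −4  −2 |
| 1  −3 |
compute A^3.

[[−42, −70], [35, −7]]

A^2 = [[14, 14], [−7, 7]]
A^3 = [[−42, −70], [35, −7]]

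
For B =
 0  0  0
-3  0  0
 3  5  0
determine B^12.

B is strictly triangular, hence nilpotent: B^3 = 0, so B^12 = 0.

[[0, 0, 0], [0, 0, 0], [0, 0, 0]]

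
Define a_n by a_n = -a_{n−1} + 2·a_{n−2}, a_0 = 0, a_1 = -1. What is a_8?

With companion matrix T = [[-1, 2], [1, 0]], [a_n, a_{n−1}]ᵀ = T·[a_{n−1}, a_{n−2}]ᵀ, so [a_8, a_7]ᵀ = T^7·[a_1, a_0]ᵀ.
T^7 = [[-85, 86], [43, -42]], giving [a_8, a_7]ᵀ = [[85], [-43]].

85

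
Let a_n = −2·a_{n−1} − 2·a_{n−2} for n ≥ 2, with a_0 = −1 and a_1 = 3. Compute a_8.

With companion matrix A = [[−2, −2], [1, 0]], [a_n, a_{n−1}]ᵀ = A·[a_{n−1}, a_{n−2}]ᵀ, so [a_8, a_7]ᵀ = A^7·[a_1, a_0]ᵀ.
A^7 = [[0, 16], [−8, −16]], giving [a_8, a_7]ᵀ = [[−16], [−8]].

−16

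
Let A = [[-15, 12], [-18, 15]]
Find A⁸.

tr A = 0 and det A = -9, so the characteristic polynomial is λ² − (0)λ + (-9) with roots 3 and -3.
Eigenvectors give P = [[-2, 1], [-3, 1]] with P⁻¹ = [[1, -1], [3, -2]], and A = P·diag(3, -3)·P⁻¹.
Then A⁸ = P·diag(6561, 6561)·P⁻¹ = [[-13122, 6561], [-19683, 6561]] · [[1, -1], [3, -2]] = [[6561, 0], [0, 6561]].

[[6561, 0], [0, 6561]]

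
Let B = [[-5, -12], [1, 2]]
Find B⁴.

tr B = -3 and det B = 2, so the characteristic polynomial is λ² − (-3)λ + (2) with roots -1 and -2.
Eigenvectors give P = [[3, -4], [-1, 1]] with P⁻¹ = [[-1, -4], [-1, -3]], and B = P·diag(-1, -2)·P⁻¹.
Then B⁴ = P·diag(1, 16)·P⁻¹ = [[3, -64], [-1, 16]] · [[-1, -4], [-1, -3]] = [[61, 180], [-15, -44]].

[[61, 180], [-15, -44]]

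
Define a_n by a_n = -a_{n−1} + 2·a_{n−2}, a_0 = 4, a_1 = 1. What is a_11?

With companion matrix Q = [[-1, 2], [1, 0]], [a_n, a_{n−1}]ᵀ = Q·[a_{n−1}, a_{n−2}]ᵀ, so [a_11, a_10]ᵀ = Q¹⁰·[a_1, a_0]ᵀ.
Q¹⁰ = [[683, -682], [-341, 342]], giving [a_11, a_10]ᵀ = [[-2045], [1027]].

-2045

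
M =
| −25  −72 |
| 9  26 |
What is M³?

tr M = 1 and det M = −2, so the characteristic polynomial is λ² − (1)λ + (−2) with roots −1 and 2.
Eigenvectors give P = [[3, −8], [−1, 3]] with P⁻¹ = [[3, 8], [1, 3]], and M = P·diag(−1, 2)·P⁻¹.
Then M³ = P·diag(−1, 8)·P⁻¹ = [[−3, −64], [1, 24]] · [[3, 8], [1, 3]] = [[−73, −216], [27, 80]].

[[−73, −216], [27, 80]]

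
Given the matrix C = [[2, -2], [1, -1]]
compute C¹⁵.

C² = C (a projection; rank 1, trace 1), so C¹⁵ = C.

[[2, -2], [1, -1]]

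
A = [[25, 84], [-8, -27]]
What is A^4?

[[-479, -1680], [160, 561]]

tr A = -2 and det A = -3, so the characteristic polynomial is λ² − (-2)λ + (-3) with roots -3 and 1.
Eigenvectors give P = [[-3, 7], [1, -2]] with P⁻¹ = [[2, 7], [1, 3]], and A = P·diag(-3, 1)·P⁻¹.
Then A^4 = P·diag(81, 1)·P⁻¹ = [[-243, 7], [81, -2]] · [[2, 7], [1, 3]] = [[-479, -1680], [160, 561]].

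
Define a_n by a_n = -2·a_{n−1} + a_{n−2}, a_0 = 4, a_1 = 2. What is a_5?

10

With companion matrix M = [[-2, 1], [1, 0]], [a_n, a_{n−1}]ᵀ = M·[a_{n−1}, a_{n−2}]ᵀ, so [a_5, a_4]ᵀ = M⁴·[a_1, a_0]ᵀ.
M⁴ = [[29, -12], [-12, 5]], giving [a_5, a_4]ᵀ = [[10], [-4]].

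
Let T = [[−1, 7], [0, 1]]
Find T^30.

T² = I (check: tr T = 0 and det T = −1), so T^30 = I since 30 is even.

[[1, 0], [0, 1]]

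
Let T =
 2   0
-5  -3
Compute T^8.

[[256, 0], [6305, 6561]]

tr T = -1 and det T = -6, so the characteristic polynomial is λ² − (-1)λ + (-6) with roots 2 and -3.
Eigenvectors give P = [[1, 0], [-1, 1]] with P⁻¹ = [[1, 0], [1, 1]], and T = P·diag(2, -3)·P⁻¹.
Then T^8 = P·diag(256, 6561)·P⁻¹ = [[256, 0], [-256, 6561]] · [[1, 0], [1, 1]] = [[256, 0], [6305, 6561]].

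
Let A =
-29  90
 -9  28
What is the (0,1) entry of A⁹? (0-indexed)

15390

tr A = -1 and det A = -2, so the characteristic polynomial is λ² − (-1)λ + (-2) with roots -2 and 1.
Eigenvectors give P = [[10, 3], [3, 1]] with P⁻¹ = [[1, -3], [-3, 10]], and A = P·diag(-2, 1)·P⁻¹.
Then A⁹ = P·diag(-512, 1)·P⁻¹ = [[-5120, 3], [-1536, 1]] · [[1, -3], [-3, 10]] = [[-5129, 15390], [-1539, 4618]].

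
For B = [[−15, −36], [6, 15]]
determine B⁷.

[[−10935, −26244], [4374, 10935]]

tr B = 0 and det B = −9, so the characteristic polynomial is λ² − (0)λ + (−9) with roots 3 and −3.
Eigenvectors give P = [[−2, −3], [1, 1]] with P⁻¹ = [[1, 3], [−1, −2]], and B = P·diag(3, −3)·P⁻¹.
Then B⁷ = P·diag(2187, −2187)·P⁻¹ = [[−4374, 6561], [2187, −2187]] · [[1, 3], [−1, −2]] = [[−10935, −26244], [4374, 10935]].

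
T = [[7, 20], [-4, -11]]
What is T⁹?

tr T = -4 and det T = 3, so the characteristic polynomial is λ² − (-4)λ + (3) with roots -3 and -1.
Eigenvectors give P = [[2, -5], [-1, 2]] with P⁻¹ = [[-2, -5], [-1, -2]], and T = P·diag(-3, -1)·P⁻¹.
Then T⁹ = P·diag(-19683, -1)·P⁻¹ = [[-39366, 5], [19683, -2]] · [[-2, -5], [-1, -2]] = [[78727, 196820], [-39364, -98411]].

[[78727, 196820], [-39364, -98411]]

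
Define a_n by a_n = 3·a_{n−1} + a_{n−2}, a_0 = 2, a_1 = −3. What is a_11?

−338769

With companion matrix A = [[3, 1], [1, 0]], [a_n, a_{n−1}]ᵀ = A·[a_{n−1}, a_{n−2}]ᵀ, so [a_11, a_10]ᵀ = A¹⁰·[a_1, a_0]ᵀ.
A¹⁰ = [[141481, 42837], [42837, 12970]], giving [a_11, a_10]ᵀ = [[−338769], [−102571]].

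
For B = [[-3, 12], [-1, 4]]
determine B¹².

B² = B (a projection; rank 1, trace 1), so B¹² = B.

[[-3, 12], [-1, 4]]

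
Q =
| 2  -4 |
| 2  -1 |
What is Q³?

[[-16, 20], [-10, -1]]

Q² = [[-4, -4], [2, -7]]
Q³ = [[-16, 20], [-10, -1]]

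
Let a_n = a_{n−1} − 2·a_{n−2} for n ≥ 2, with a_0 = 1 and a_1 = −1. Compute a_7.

−17

With companion matrix C = [[1, −2], [1, 0]], [a_n, a_{n−1}]ᵀ = C·[a_{n−1}, a_{n−2}]ᵀ, so [a_7, a_6]ᵀ = C⁶·[a_1, a_0]ᵀ.
C⁶ = [[7, −10], [5, 2]], giving [a_7, a_6]ᵀ = [[−17], [−3]].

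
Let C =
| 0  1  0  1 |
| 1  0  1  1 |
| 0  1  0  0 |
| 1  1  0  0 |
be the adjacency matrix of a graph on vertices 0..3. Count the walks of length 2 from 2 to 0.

1

The number of length-2 walks from vertex 2 to vertex 0 is entry (2,0) of C², where C is the adjacency matrix.
C² = [[2, 1, 1, 1], [1, 3, 0, 1], [1, 0, 1, 1], [1, 1, 1, 2]]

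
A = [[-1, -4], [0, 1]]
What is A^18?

A² = I (check: tr A = 0 and det A = -1), so A^18 = I since 18 is even.

[[1, 0], [0, 1]]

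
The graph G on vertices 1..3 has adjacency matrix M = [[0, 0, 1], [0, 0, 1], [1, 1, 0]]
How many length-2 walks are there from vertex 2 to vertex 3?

The number of length-2 walks from vertex 2 to vertex 3 is entry (2,3) of M^2, where M is the adjacency matrix.
M^2 = [[1, 1, 0], [1, 1, 0], [0, 0, 2]]

0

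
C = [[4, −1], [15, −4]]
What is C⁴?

[[1, 0], [0, 1]]

C² = I (check: tr C = 0 and det C = −1), so C⁴ = I since 4 is even.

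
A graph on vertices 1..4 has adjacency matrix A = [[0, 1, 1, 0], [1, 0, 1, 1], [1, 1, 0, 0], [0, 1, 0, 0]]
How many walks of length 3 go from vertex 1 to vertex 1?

The number of length-3 walks from vertex 1 to vertex 1 is entry (1,1) of A^3, where A is the adjacency matrix.
A^2 = [[2, 1, 1, 1], [1, 3, 1, 0], [1, 1, 2, 1], [1, 0, 1, 1]]
A^3 = [[2, 4, 3, 1], [4, 2, 4, 3], [3, 4, 2, 1], [1, 3, 1, 0]]

2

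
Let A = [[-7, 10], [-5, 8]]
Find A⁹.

[[-20707, 40390], [-20195, 39878]]

tr A = 1 and det A = -6, so the characteristic polynomial is λ² − (1)λ + (-6) with roots -2 and 3.
Eigenvectors give P = [[2, 1], [1, 1]] with P⁻¹ = [[1, -1], [-1, 2]], and A = P·diag(-2, 3)·P⁻¹.
Then A⁹ = P·diag(-512, 19683)·P⁻¹ = [[-1024, 19683], [-512, 19683]] · [[1, -1], [-1, 2]] = [[-20707, 40390], [-20195, 39878]].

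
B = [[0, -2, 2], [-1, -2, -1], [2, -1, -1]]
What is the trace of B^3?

-24

B^2 = [[6, 2, 0], [0, 7, 1], [-1, -1, 6]]
B^3 = [[-2, -16, 10], [-5, -15, -8], [13, -2, -7]]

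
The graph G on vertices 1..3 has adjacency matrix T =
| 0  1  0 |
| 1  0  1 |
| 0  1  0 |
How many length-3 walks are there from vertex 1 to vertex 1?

The number of length-3 walks from vertex 1 to vertex 1 is entry (1,1) of T^3, where T is the adjacency matrix.
T^2 = [[1, 0, 1], [0, 2, 0], [1, 0, 1]]
T^3 = [[0, 2, 0], [2, 0, 2], [0, 2, 0]]

0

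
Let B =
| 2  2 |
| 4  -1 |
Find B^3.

[[32, 22], [44, -1]]

B^2 = [[12, 2], [4, 9]]
B^3 = [[32, 22], [44, -1]]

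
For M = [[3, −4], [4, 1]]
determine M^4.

[[−207, 352], [−352, −31]]

M^2 = [[−7, −16], [16, −15]]
M^3 = [[−85, 12], [−12, −79]]
M^4 = [[−207, 352], [−352, −31]]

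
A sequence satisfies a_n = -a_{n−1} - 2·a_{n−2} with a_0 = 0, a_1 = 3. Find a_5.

With companion matrix Q = [[-1, -2], [1, 0]], [a_n, a_{n−1}]ᵀ = Q·[a_{n−1}, a_{n−2}]ᵀ, so [a_5, a_4]ᵀ = Q⁴·[a_1, a_0]ᵀ.
Q⁴ = [[-1, -6], [3, 2]], giving [a_5, a_4]ᵀ = [[-3], [9]].

-3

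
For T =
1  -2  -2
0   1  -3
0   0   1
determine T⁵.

T = I + N where N = [[0, -2, -2], [0, 0, -3], [0, 0, 0]] is strictly upper-triangular, so N³ = 0.
(I + N)⁵ = I + 5·N + 10·N² = [[1, -10, 50], [0, 1, -15], [0, 0, 1]].

[[1, -10, 50], [0, 1, -15], [0, 0, 1]]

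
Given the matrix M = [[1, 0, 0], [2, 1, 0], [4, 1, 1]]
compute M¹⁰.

[[1, 0, 0], [20, 1, 0], [130, 10, 1]]

M = I + N where N = [[0, 0, 0], [2, 0, 0], [4, 1, 0]] is strictly lower-triangular, so N³ = 0.
(I + N)¹⁰ = I + 10·N + 45·N² = [[1, 0, 0], [20, 1, 0], [130, 10, 1]].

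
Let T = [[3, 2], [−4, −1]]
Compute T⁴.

[[−31, −24], [48, 17]]

T² = [[1, 4], [−8, −7]]
T³ = [[−13, −2], [4, −9]]
T⁴ = [[−31, −24], [48, 17]]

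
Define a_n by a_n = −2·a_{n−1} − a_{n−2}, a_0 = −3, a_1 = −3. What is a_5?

−27

With companion matrix Q = [[−2, −1], [1, 0]], [a_n, a_{n−1}]ᵀ = Q·[a_{n−1}, a_{n−2}]ᵀ, so [a_5, a_4]ᵀ = Q^4·[a_1, a_0]ᵀ.
Q^4 = [[5, 4], [−4, −3]], giving [a_5, a_4]ᵀ = [[−27], [21]].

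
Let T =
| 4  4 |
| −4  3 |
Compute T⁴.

T² = [[0, 28], [−28, −7]]
T³ = [[−112, 84], [−84, −133]]
T⁴ = [[−784, −196], [196, −735]]

[[−784, −196], [196, −735]]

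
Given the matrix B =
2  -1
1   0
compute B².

[[3, -2], [2, -1]]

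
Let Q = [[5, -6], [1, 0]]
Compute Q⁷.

[[6305, -12354], [2059, -3990]]

tr Q = 5 and det Q = 6, so the characteristic polynomial is λ² − (5)λ + (6) with roots 3 and 2.
Eigenvectors give P = [[3, 2], [1, 1]] with P⁻¹ = [[1, -2], [-1, 3]], and Q = P·diag(3, 2)·P⁻¹.
Then Q⁷ = P·diag(2187, 128)·P⁻¹ = [[6561, 256], [2187, 128]] · [[1, -2], [-1, 3]] = [[6305, -12354], [2059, -3990]].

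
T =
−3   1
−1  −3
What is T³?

[[−18, 26], [−26, −18]]

T² = [[8, −6], [6, 8]]
T³ = [[−18, 26], [−26, −18]]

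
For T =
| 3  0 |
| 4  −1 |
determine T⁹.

[[19683, 0], [19684, −1]]

tr T = 2 and det T = −3, so the characteristic polynomial is λ² − (2)λ + (−3) with roots −1 and 3.
Eigenvectors give P = [[0, 1], [−1, 1]] with P⁻¹ = [[1, −1], [1, 0]], and T = P·diag(−1, 3)·P⁻¹.
Then T⁹ = P·diag(−1, 19683)·P⁻¹ = [[0, 19683], [1, 19683]] · [[1, −1], [1, 0]] = [[19683, 0], [19684, −1]].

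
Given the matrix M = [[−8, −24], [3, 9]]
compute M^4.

M² = M (a projection; rank 1, trace 1), so M^4 = M.

[[−8, −24], [3, 9]]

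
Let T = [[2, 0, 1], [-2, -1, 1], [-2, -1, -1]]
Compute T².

[[2, -1, 1], [-4, 0, -4], [0, 2, -2]]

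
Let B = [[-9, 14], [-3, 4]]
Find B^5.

[[-1509, 2954], [-633, 1234]]

tr B = -5 and det B = 6, so the characteristic polynomial is λ² − (-5)λ + (6) with roots -3 and -2.
Eigenvectors give P = [[7, 2], [3, 1]] with P⁻¹ = [[1, -2], [-3, 7]], and B = P·diag(-3, -2)·P⁻¹.
Then B^5 = P·diag(-243, -32)·P⁻¹ = [[-1701, -64], [-729, -32]] · [[1, -2], [-3, 7]] = [[-1509, 2954], [-633, 1234]].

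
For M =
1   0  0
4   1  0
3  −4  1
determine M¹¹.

[[1, 0, 0], [44, 1, 0], [−847, −44, 1]]

M = I + N where N = [[0, 0, 0], [4, 0, 0], [3, −4, 0]] is strictly lower-triangular, so N³ = 0.
(I + N)¹¹ = I + 11·N + 55·N² = [[1, 0, 0], [44, 1, 0], [−847, −44, 1]].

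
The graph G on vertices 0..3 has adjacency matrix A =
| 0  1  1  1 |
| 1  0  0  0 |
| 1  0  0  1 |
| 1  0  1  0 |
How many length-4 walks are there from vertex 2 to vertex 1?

The number of length-4 walks from vertex 2 to vertex 1 is entry (2,1) of A⁴, where A is the adjacency matrix.
A² = [[3, 0, 1, 1], [0, 1, 1, 1], [1, 1, 2, 1], [1, 1, 1, 2]]
A³ = [[2, 3, 4, 4], [3, 0, 1, 1], [4, 1, 2, 3], [4, 1, 3, 2]]
A⁴ = [[11, 2, 6, 6], [2, 3, 4, 4], [6, 4, 7, 6], [6, 4, 6, 7]]

4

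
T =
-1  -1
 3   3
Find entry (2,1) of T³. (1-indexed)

12

T² = [[-2, -2], [6, 6]]
T³ = [[-4, -4], [12, 12]]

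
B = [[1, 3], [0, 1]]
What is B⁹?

[[1, 27], [0, 1]]

B = I + N where N = [[0, 3], [0, 0]] is strictly upper-triangular, so N² = 0.
(I + N)⁹ = I + 9·N = [[1, 27], [0, 1]].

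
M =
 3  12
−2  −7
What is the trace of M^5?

tr M = −4 and det M = 3, so the characteristic polynomial is λ² − (−4)λ + (3) with roots −3 and −1.
Eigenvectors give P = [[−2, −3], [1, 1]] with P⁻¹ = [[1, 3], [−1, −2]], and M = P·diag(−3, −1)·P⁻¹.
Then M^5 = P·diag(−243, −1)·P⁻¹ = [[486, 3], [−243, −1]] · [[1, 3], [−1, −2]] = [[483, 1452], [−242, −727]].

−244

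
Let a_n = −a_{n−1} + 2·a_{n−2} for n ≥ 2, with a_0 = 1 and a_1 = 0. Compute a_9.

−170

With companion matrix C = [[−1, 2], [1, 0]], [a_n, a_{n−1}]ᵀ = C·[a_{n−1}, a_{n−2}]ᵀ, so [a_9, a_8]ᵀ = C⁸·[a_1, a_0]ᵀ.
C⁸ = [[171, −170], [−85, 86]], giving [a_9, a_8]ᵀ = [[−170], [86]].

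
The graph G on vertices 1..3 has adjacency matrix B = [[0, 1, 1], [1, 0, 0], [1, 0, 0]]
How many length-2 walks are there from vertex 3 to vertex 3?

1

The number of length-2 walks from vertex 3 to vertex 3 is entry (3,3) of B², where B is the adjacency matrix.
B² = [[2, 0, 0], [0, 1, 1], [0, 1, 1]]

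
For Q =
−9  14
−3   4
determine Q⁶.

tr Q = −5 and det Q = 6, so the characteristic polynomial is λ² − (−5)λ + (6) with roots −2 and −3.
Eigenvectors give P = [[2, 7], [1, 3]] with P⁻¹ = [[−3, 7], [1, −2]], and Q = P·diag(−2, −3)·P⁻¹.
Then Q⁶ = P·diag(64, 729)·P⁻¹ = [[128, 5103], [64, 2187]] · [[−3, 7], [1, −2]] = [[4719, −9310], [1995, −3926]].

[[4719, −9310], [1995, −3926]]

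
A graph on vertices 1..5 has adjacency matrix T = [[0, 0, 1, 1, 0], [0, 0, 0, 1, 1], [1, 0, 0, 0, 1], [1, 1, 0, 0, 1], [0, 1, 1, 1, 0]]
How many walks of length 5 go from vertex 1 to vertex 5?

10

The number of length-5 walks from vertex 1 to vertex 5 is entry (1,5) of T^5, where T is the adjacency matrix.
T^2 = [[2, 1, 0, 0, 2], [1, 2, 1, 1, 1], [0, 1, 2, 2, 0], [0, 1, 2, 3, 1], [2, 1, 0, 1, 3]]
T^3 = [[0, 2, 4, 5, 1], [2, 2, 2, 4, 4], [4, 2, 0, 1, 5], [5, 4, 1, 2, 6], [1, 4, 5, 6, 2]]
T^4 = [[9, 6, 1, 3, 11], [6, 8, 6, 8, 8], [1, 6, 9, 11, 3], [3, 8, 11, 15, 7], [11, 8, 3, 7, 15]]
T^5 = [[4, 14, 20, 26, 10], [14, 16, 14, 22, 22], [20, 14, 4, 10, 26], [26, 22, 10, 18, 34], [10, 22, 26, 34, 18]]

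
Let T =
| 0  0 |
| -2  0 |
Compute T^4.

[[0, 0], [0, 0]]

T is strictly triangular, hence nilpotent: T^2 = 0, so T^4 = 0.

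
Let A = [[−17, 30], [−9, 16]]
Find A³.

tr A = −1 and det A = −2, so the characteristic polynomial is λ² − (−1)λ + (−2) with roots −2 and 1.
Eigenvectors give P = [[2, −5], [1, −3]] with P⁻¹ = [[3, −5], [1, −2]], and A = P·diag(−2, 1)·P⁻¹.
Then A³ = P·diag(−8, 1)·P⁻¹ = [[−16, −5], [−8, −3]] · [[3, −5], [1, −2]] = [[−53, 90], [−27, 46]].

[[−53, 90], [−27, 46]]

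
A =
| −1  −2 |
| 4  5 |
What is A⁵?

tr A = 4 and det A = 3, so the characteristic polynomial is λ² − (4)λ + (3) with roots 3 and 1.
Eigenvectors give P = [[−1, −1], [2, 1]] with P⁻¹ = [[1, 1], [−2, −1]], and A = P·diag(3, 1)·P⁻¹.
Then A⁵ = P·diag(243, 1)·P⁻¹ = [[−243, −1], [486, 1]] · [[1, 1], [−2, −1]] = [[−241, −242], [484, 485]].

[[−241, −242], [484, 485]]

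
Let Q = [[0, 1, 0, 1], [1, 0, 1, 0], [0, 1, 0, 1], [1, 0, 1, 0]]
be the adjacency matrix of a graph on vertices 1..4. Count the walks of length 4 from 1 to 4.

0

The number of length-4 walks from vertex 1 to vertex 4 is entry (1,4) of Q⁴, where Q is the adjacency matrix.
Q² = [[2, 0, 2, 0], [0, 2, 0, 2], [2, 0, 2, 0], [0, 2, 0, 2]]
Q³ = [[0, 4, 0, 4], [4, 0, 4, 0], [0, 4, 0, 4], [4, 0, 4, 0]]
Q⁴ = [[8, 0, 8, 0], [0, 8, 0, 8], [8, 0, 8, 0], [0, 8, 0, 8]]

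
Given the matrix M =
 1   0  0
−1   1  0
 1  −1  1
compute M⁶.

M = I + N where N = [[0, 0, 0], [−1, 0, 0], [1, −1, 0]] is strictly lower-triangular, so N³ = 0.
(I + N)⁶ = I + 6·N + 15·N² = [[1, 0, 0], [−6, 1, 0], [21, −6, 1]].

[[1, 0, 0], [−6, 1, 0], [21, −6, 1]]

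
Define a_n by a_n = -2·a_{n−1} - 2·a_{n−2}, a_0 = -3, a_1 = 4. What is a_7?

With companion matrix A = [[-2, -2], [1, 0]], [a_n, a_{n−1}]ᵀ = A·[a_{n−1}, a_{n−2}]ᵀ, so [a_7, a_6]ᵀ = A^6·[a_1, a_0]ᵀ.
A^6 = [[-8, -16], [8, 8]], giving [a_7, a_6]ᵀ = [[16], [8]].

16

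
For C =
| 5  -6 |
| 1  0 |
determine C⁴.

[[211, -390], [65, -114]]

tr C = 5 and det C = 6, so the characteristic polynomial is λ² − (5)λ + (6) with roots 3 and 2.
Eigenvectors give P = [[3, 2], [1, 1]] with P⁻¹ = [[1, -2], [-1, 3]], and C = P·diag(3, 2)·P⁻¹.
Then C⁴ = P·diag(81, 16)·P⁻¹ = [[243, 32], [81, 16]] · [[1, -2], [-1, 3]] = [[211, -390], [65, -114]].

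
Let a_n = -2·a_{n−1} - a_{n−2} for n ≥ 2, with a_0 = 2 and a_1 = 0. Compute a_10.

With companion matrix M = [[-2, -1], [1, 0]], [a_n, a_{n−1}]ᵀ = M·[a_{n−1}, a_{n−2}]ᵀ, so [a_10, a_9]ᵀ = M^9·[a_1, a_0]ᵀ.
M^9 = [[-10, -9], [9, 8]], giving [a_10, a_9]ᵀ = [[-18], [16]].

-18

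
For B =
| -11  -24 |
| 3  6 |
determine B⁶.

tr B = -5 and det B = 6, so the characteristic polynomial is λ² − (-5)λ + (6) with roots -3 and -2.
Eigenvectors give P = [[-3, -8], [1, 3]] with P⁻¹ = [[-3, -8], [1, 3]], and B = P·diag(-3, -2)·P⁻¹.
Then B⁶ = P·diag(729, 64)·P⁻¹ = [[-2187, -512], [729, 192]] · [[-3, -8], [1, 3]] = [[6049, 15960], [-1995, -5256]].

[[6049, 15960], [-1995, -5256]]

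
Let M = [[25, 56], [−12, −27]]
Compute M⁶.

tr M = −2 and det M = −3, so the characteristic polynomial is λ² − (−2)λ + (−3) with roots 1 and −3.
Eigenvectors give P = [[7, −2], [−3, 1]] with P⁻¹ = [[1, 2], [3, 7]], and M = P·diag(1, −3)·P⁻¹.
Then M⁶ = P·diag(1, 729)·P⁻¹ = [[7, −1458], [−3, 729]] · [[1, 2], [3, 7]] = [[−4367, −10192], [2184, 5097]].

[[−4367, −10192], [2184, 5097]]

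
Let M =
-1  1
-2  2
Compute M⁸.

[[-1, 1], [-2, 2]]

M² = M (a projection; rank 1, trace 1), so M⁸ = M.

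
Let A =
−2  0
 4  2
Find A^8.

[[256, 0], [0, 256]]

tr A = 0 and det A = −4, so the characteristic polynomial is λ² − (0)λ + (−4) with roots −2 and 2.
Eigenvectors give P = [[−1, 0], [1, −1]] with P⁻¹ = [[−1, 0], [−1, −1]], and A = P·diag(−2, 2)·P⁻¹.
Then A^8 = P·diag(256, 256)·P⁻¹ = [[−256, 0], [256, −256]] · [[−1, 0], [−1, −1]] = [[256, 0], [0, 256]].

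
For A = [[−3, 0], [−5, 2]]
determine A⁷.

tr A = −1 and det A = −6, so the characteristic polynomial is λ² − (−1)λ + (−6) with roots 2 and −3.
Eigenvectors give P = [[0, 1], [−1, 1]] with P⁻¹ = [[1, −1], [1, 0]], and A = P·diag(2, −3)·P⁻¹.
Then A⁷ = P·diag(128, −2187)·P⁻¹ = [[0, −2187], [−128, −2187]] · [[1, −1], [1, 0]] = [[−2187, 0], [−2315, 128]].

[[−2187, 0], [−2315, 128]]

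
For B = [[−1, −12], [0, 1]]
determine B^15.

[[−1, −12], [0, 1]]

B² = I (check: tr B = 0 and det B = −1), so B^15 = B since 15 is odd.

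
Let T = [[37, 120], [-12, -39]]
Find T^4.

[[-719, -2400], [240, 801]]

tr T = -2 and det T = -3, so the characteristic polynomial is λ² − (-2)λ + (-3) with roots -3 and 1.
Eigenvectors give P = [[3, -10], [-1, 3]] with P⁻¹ = [[-3, -10], [-1, -3]], and T = P·diag(-3, 1)·P⁻¹.
Then T^4 = P·diag(81, 1)·P⁻¹ = [[243, -10], [-81, 3]] · [[-3, -10], [-1, -3]] = [[-719, -2400], [240, 801]].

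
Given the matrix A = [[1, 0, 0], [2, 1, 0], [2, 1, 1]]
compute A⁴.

A = I + N where N = [[0, 0, 0], [2, 0, 0], [2, 1, 0]] is strictly lower-triangular, so N³ = 0.
(I + N)⁴ = I + 4·N + 6·N² = [[1, 0, 0], [8, 1, 0], [20, 4, 1]].

[[1, 0, 0], [8, 1, 0], [20, 4, 1]]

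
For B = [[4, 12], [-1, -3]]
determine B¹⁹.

B² = B (a projection; rank 1, trace 1), so B¹⁹ = B.

[[4, 12], [-1, -3]]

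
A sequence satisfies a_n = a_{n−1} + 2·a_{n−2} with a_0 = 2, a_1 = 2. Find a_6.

With companion matrix C = [[1, 2], [1, 0]], [a_n, a_{n−1}]ᵀ = C·[a_{n−1}, a_{n−2}]ᵀ, so [a_6, a_5]ᵀ = C⁵·[a_1, a_0]ᵀ.
C⁵ = [[21, 22], [11, 10]], giving [a_6, a_5]ᵀ = [[86], [42]].

86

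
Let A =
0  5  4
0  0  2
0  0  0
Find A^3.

[[0, 0, 0], [0, 0, 0], [0, 0, 0]]

A is strictly triangular, hence nilpotent: A^3 = 0, so A^3 = 0.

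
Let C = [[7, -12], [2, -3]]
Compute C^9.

tr C = 4 and det C = 3, so the characteristic polynomial is λ² − (4)λ + (3) with roots 3 and 1.
Eigenvectors give P = [[3, -2], [1, -1]] with P⁻¹ = [[1, -2], [1, -3]], and C = P·diag(3, 1)·P⁻¹.
Then C^9 = P·diag(19683, 1)·P⁻¹ = [[59049, -2], [19683, -1]] · [[1, -2], [1, -3]] = [[59047, -118092], [19682, -39363]].

[[59047, -118092], [19682, -39363]]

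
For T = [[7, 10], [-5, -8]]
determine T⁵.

[[307, 550], [-275, -518]]

tr T = -1 and det T = -6, so the characteristic polynomial is λ² − (-1)λ + (-6) with roots 2 and -3.
Eigenvectors give P = [[-2, 1], [1, -1]] with P⁻¹ = [[-1, -1], [-1, -2]], and T = P·diag(2, -3)·P⁻¹.
Then T⁵ = P·diag(32, -243)·P⁻¹ = [[-64, -243], [32, 243]] · [[-1, -1], [-1, -2]] = [[307, 550], [-275, -518]].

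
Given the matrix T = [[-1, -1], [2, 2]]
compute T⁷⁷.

T² = T (a projection; rank 1, trace 1), so T⁷⁷ = T.

[[-1, -1], [2, 2]]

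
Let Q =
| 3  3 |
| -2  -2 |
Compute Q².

[[3, 3], [-2, -2]]

Q² = Q (a projection; rank 1, trace 1), so Q² = Q.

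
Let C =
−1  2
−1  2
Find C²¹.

[[−1, 2], [−1, 2]]

C² = C (a projection; rank 1, trace 1), so C²¹ = C.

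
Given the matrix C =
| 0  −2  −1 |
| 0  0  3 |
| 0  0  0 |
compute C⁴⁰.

[[0, 0, 0], [0, 0, 0], [0, 0, 0]]

C is strictly triangular, hence nilpotent: C³ = 0, so C⁴⁰ = 0.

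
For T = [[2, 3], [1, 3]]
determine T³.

[[29, 66], [22, 51]]

T² = [[7, 15], [5, 12]]
T³ = [[29, 66], [22, 51]]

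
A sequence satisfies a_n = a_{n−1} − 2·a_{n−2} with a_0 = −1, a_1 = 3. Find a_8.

5

With companion matrix C = [[1, −2], [1, 0]], [a_n, a_{n−1}]ᵀ = C·[a_{n−1}, a_{n−2}]ᵀ, so [a_8, a_7]ᵀ = C⁷·[a_1, a_0]ᵀ.
C⁷ = [[−3, −14], [7, −10]], giving [a_8, a_7]ᵀ = [[5], [31]].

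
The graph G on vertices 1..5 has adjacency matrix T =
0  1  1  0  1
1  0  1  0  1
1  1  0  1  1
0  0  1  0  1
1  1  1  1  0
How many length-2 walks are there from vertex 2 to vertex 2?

3

The number of length-2 walks from vertex 2 to vertex 2 is entry (2,2) of T², where T is the adjacency matrix.
T² = [[3, 2, 2, 2, 2], [2, 3, 2, 2, 2], [2, 2, 4, 1, 3], [2, 2, 1, 2, 1], [2, 2, 3, 1, 4]]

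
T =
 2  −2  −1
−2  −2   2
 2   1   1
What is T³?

T² = [[6, −1, −7], [4, 10, 0], [4, −5, 1]]
T³ = [[0, −17, −15], [−12, −28, 16], [20, 3, −13]]

[[0, −17, −15], [−12, −28, 16], [20, 3, −13]]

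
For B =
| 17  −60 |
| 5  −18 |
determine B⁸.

[[−18659, 75660], [−6305, 25476]]

tr B = −1 and det B = −6, so the characteristic polynomial is λ² − (−1)λ + (−6) with roots −3 and 2.
Eigenvectors give P = [[3, 4], [1, 1]] with P⁻¹ = [[−1, 4], [1, −3]], and B = P·diag(−3, 2)·P⁻¹.
Then B⁸ = P·diag(6561, 256)·P⁻¹ = [[19683, 1024], [6561, 256]] · [[−1, 4], [1, −3]] = [[−18659, 75660], [−6305, 25476]].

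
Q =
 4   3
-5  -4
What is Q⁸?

[[1, 0], [0, 1]]

Q² = I (check: tr Q = 0 and det Q = -1), so Q⁸ = I since 8 is even.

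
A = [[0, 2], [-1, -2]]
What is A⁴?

[[-4, 0], [0, -4]]

A² = [[-2, -4], [2, 2]]
A³ = [[4, 4], [-2, 0]]
A⁴ = [[-4, 0], [0, -4]]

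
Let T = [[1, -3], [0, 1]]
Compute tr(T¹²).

T = I + N where N = [[0, -3], [0, 0]] is strictly upper-triangular, so N² = 0.
(I + N)¹² = I + 12·N = [[1, -36], [0, 1]].

2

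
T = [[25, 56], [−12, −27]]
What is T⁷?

[[13129, 30632], [−6564, −15315]]

tr T = −2 and det T = −3, so the characteristic polynomial is λ² − (−2)λ + (−3) with roots −3 and 1.
Eigenvectors give P = [[−2, 7], [1, −3]] with P⁻¹ = [[3, 7], [1, 2]], and T = P·diag(−3, 1)·P⁻¹.
Then T⁷ = P·diag(−2187, 1)·P⁻¹ = [[4374, 7], [−2187, −3]] · [[3, 7], [1, 2]] = [[13129, 30632], [−6564, −15315]].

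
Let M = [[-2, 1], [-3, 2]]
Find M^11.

[[-2, 1], [-3, 2]]

M² = I (check: tr M = 0 and det M = -1), so M^11 = M since 11 is odd.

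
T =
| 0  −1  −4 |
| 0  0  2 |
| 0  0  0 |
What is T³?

[[0, 0, 0], [0, 0, 0], [0, 0, 0]]

T is strictly triangular, hence nilpotent: T³ = 0, so T³ = 0.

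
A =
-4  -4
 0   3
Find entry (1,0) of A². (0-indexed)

0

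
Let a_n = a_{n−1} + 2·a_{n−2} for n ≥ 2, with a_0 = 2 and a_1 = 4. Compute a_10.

2048

With companion matrix B = [[1, 2], [1, 0]], [a_n, a_{n−1}]ᵀ = B·[a_{n−1}, a_{n−2}]ᵀ, so [a_10, a_9]ᵀ = B⁹·[a_1, a_0]ᵀ.
B⁹ = [[341, 342], [171, 170]], giving [a_10, a_9]ᵀ = [[2048], [1024]].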